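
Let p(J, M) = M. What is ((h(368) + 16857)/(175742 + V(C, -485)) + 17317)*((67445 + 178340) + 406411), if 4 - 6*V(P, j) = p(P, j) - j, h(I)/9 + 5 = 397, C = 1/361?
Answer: 1488648527606119/131807 ≈ 1.1294e+10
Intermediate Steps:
C = 1/361 ≈ 0.0027701
h(I) = 3528 (h(I) = -45 + 9*397 = -45 + 3573 = 3528)
V(P, j) = ⅔ (V(P, j) = ⅔ - (j - j)/6 = ⅔ - ⅙*0 = ⅔ + 0 = ⅔)
((h(368) + 16857)/(175742 + V(C, -485)) + 17317)*((67445 + 178340) + 406411) = ((3528 + 16857)/(175742 + ⅔) + 17317)*((67445 + 178340) + 406411) = (20385/(527228/3) + 17317)*(245785 + 406411) = (20385*(3/527228) + 17317)*652196 = (61155/527228 + 17317)*652196 = (9130068431/527228)*652196 = 1488648527606119/131807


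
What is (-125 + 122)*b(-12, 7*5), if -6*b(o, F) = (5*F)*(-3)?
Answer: -525/2 ≈ -262.50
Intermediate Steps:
b(o, F) = 5*F/2 (b(o, F) = -5*F*(-3)/6 = -(-5)*F/2 = 5*F/2)
(-125 + 122)*b(-12, 7*5) = (-125 + 122)*(5*(7*5)/2) = -15*35/2 = -3*175/2 = -525/2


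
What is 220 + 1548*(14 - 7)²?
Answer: 76072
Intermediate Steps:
220 + 1548*(14 - 7)² = 220 + 1548*7² = 220 + 1548*49 = 220 + 75852 = 76072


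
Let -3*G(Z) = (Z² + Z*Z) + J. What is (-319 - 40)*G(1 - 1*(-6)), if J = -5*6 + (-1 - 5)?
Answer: 22258/3 ≈ 7419.3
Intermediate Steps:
J = -36 (J = -30 - 6 = -36)
G(Z) = 12 - 2*Z²/3 (G(Z) = -((Z² + Z*Z) - 36)/3 = -((Z² + Z²) - 36)/3 = -(2*Z² - 36)/3 = -(-36 + 2*Z²)/3 = 12 - 2*Z²/3)
(-319 - 40)*G(1 - 1*(-6)) = (-319 - 40)*(12 - 2*(1 - 1*(-6))²/3) = -359*(12 - 2*(1 + 6)²/3) = -359*(12 - ⅔*7²) = -359*(12 - ⅔*49) = -359*(12 - 98/3) = -359*(-62/3) = 22258/3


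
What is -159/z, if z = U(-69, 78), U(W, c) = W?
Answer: 53/23 ≈ 2.3043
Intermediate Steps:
z = -69
-159/z = -159/(-69) = -159*(-1/69) = 53/23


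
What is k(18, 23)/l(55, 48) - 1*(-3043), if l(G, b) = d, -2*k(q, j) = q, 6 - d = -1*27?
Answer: 33470/11 ≈ 3042.7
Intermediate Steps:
d = 33 (d = 6 - (-1)*27 = 6 - 1*(-27) = 6 + 27 = 33)
k(q, j) = -q/2
l(G, b) = 33
k(18, 23)/l(55, 48) - 1*(-3043) = -½*18/33 - 1*(-3043) = -9*1/33 + 3043 = -3/11 + 3043 = 33470/11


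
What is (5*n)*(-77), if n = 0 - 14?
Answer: 5390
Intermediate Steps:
n = -14
(5*n)*(-77) = (5*(-14))*(-77) = -70*(-77) = 5390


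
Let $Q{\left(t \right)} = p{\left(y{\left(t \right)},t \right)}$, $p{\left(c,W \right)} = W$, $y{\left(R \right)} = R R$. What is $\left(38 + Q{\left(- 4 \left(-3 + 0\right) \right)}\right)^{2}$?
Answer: $2500$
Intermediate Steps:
$y{\left(R \right)} = R^{2}$
$Q{\left(t \right)} = t$
$\left(38 + Q{\left(- 4 \left(-3 + 0\right) \right)}\right)^{2} = \left(38 - 4 \left(-3 + 0\right)\right)^{2} = \left(38 - -12\right)^{2} = \left(38 + 12\right)^{2} = 50^{2} = 2500$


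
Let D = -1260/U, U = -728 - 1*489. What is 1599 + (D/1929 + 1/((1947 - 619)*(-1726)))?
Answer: 2868065246244061/1793661215968 ≈ 1599.0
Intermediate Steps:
U = -1217 (U = -728 - 489 = -1217)
D = 1260/1217 (D = -1260/(-1217) = -1260*(-1/1217) = 1260/1217 ≈ 1.0353)
1599 + (D/1929 + 1/((1947 - 619)*(-1726))) = 1599 + ((1260/1217)/1929 + 1/((1947 - 619)*(-1726))) = 1599 + ((1260/1217)*(1/1929) - 1/1726/1328) = 1599 + (420/782531 + (1/1328)*(-1/1726)) = 1599 + (420/782531 - 1/2292128) = 1599 + 961911229/1793661215968 = 2868065246244061/1793661215968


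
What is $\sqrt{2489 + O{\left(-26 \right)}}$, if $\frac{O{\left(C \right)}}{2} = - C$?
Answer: $11 \sqrt{21} \approx 50.408$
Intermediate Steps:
$O{\left(C \right)} = - 2 C$ ($O{\left(C \right)} = 2 \left(- C\right) = - 2 C$)
$\sqrt{2489 + O{\left(-26 \right)}} = \sqrt{2489 - -52} = \sqrt{2489 + 52} = \sqrt{2541} = 11 \sqrt{21}$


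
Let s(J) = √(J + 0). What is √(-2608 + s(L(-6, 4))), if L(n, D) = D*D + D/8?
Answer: √(-10432 + 2*√66)/2 ≈ 51.029*I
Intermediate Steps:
L(n, D) = D² + D/8 (L(n, D) = D² + D*(⅛) = D² + D/8)
s(J) = √J
√(-2608 + s(L(-6, 4))) = √(-2608 + √(4*(⅛ + 4))) = √(-2608 + √(4*(33/8))) = √(-2608 + √(33/2)) = √(-2608 + √66/2)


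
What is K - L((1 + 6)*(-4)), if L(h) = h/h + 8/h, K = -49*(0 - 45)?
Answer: 15430/7 ≈ 2204.3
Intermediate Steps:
K = 2205 (K = -49*(-45) = 2205)
L(h) = 1 + 8/h
K - L((1 + 6)*(-4)) = 2205 - (8 + (1 + 6)*(-4))/((1 + 6)*(-4)) = 2205 - (8 + 7*(-4))/(7*(-4)) = 2205 - (8 - 28)/(-28) = 2205 - (-1)*(-20)/28 = 2205 - 1*5/7 = 2205 - 5/7 = 15430/7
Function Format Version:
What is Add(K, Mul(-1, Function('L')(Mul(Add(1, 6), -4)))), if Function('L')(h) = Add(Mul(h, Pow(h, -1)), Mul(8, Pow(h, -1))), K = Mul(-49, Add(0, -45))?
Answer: Rational(15430, 7) ≈ 2204.3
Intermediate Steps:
K = 2205 (K = Mul(-49, -45) = 2205)
Function('L')(h) = Add(1, Mul(8, Pow(h, -1)))
Add(K, Mul(-1, Function('L')(Mul(Add(1, 6), -4)))) = Add(2205, Mul(-1, Mul(Pow(Mul(Add(1, 6), -4), -1), Add(8, Mul(Add(1, 6), -4))))) = Add(2205, Mul(-1, Mul(Pow(Mul(7, -4), -1), Add(8, Mul(7, -4))))) = Add(2205, Mul(-1, Mul(Pow(-28, -1), Add(8, -28)))) = Add(2205, Mul(-1, Mul(Rational(-1, 28), -20))) = Add(2205, Mul(-1, Rational(5, 7))) = Add(2205, Rational(-5, 7)) = Rational(15430, 7)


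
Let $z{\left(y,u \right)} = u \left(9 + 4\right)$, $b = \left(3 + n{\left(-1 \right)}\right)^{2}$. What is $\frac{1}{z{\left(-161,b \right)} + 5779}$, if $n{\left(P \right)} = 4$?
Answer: $\frac{1}{6416} \approx 0.00015586$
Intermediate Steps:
$b = 49$ ($b = \left(3 + 4\right)^{2} = 7^{2} = 49$)
$z{\left(y,u \right)} = 13 u$ ($z{\left(y,u \right)} = u 13 = 13 u$)
$\frac{1}{z{\left(-161,b \right)} + 5779} = \frac{1}{13 \cdot 49 + 5779} = \frac{1}{637 + 5779} = \frac{1}{6416}$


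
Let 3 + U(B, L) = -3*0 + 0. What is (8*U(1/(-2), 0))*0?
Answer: 0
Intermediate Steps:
U(B, L) = -3 (U(B, L) = -3 + (-3*0 + 0) = -3 + (0 + 0) = -3 + 0 = -3)
(8*U(1/(-2), 0))*0 = (8*(-3))*0 = -24*0 = 0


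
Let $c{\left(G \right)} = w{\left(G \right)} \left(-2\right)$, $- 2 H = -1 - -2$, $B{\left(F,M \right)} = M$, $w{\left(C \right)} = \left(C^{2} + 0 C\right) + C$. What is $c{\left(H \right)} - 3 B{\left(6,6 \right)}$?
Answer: $- \frac{35}{2} \approx -17.5$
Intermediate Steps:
$w{\left(C \right)} = C + C^{2}$ ($w{\left(C \right)} = \left(C^{2} + 0\right) + C = C^{2} + C = C + C^{2}$)
$H = - \frac{1}{2}$ ($H = - \frac{-1 - -2}{2} = - \frac{-1 + 2}{2} = \left(- \frac{1}{2}\right) 1 = - \frac{1}{2} \approx -0.5$)
$c{\left(G \right)} = - 2 G \left(1 + G\right)$ ($c{\left(G \right)} = G \left(1 + G\right) \left(-2\right) = - 2 G \left(1 + G\right)$)
$c{\left(H \right)} - 3 B{\left(6,6 \right)} = \left(-2\right) \left(- \frac{1}{2}\right) \left(1 - \frac{1}{2}\right) - 18 = \left(-2\right) \left(- \frac{1}{2}\right) \frac{1}{2} - 18 = \frac{1}{2} - 18 = - \frac{35}{2}$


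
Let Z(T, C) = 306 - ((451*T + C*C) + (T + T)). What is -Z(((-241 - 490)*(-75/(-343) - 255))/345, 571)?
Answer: 4498962533/7889 ≈ 5.7028e+5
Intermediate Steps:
Z(T, C) = 306 - C² - 453*T (Z(T, C) = 306 - ((451*T + C²) + 2*T) = 306 - ((C² + 451*T) + 2*T) = 306 - (C² + 453*T) = 306 + (-C² - 453*T) = 306 - C² - 453*T)
-Z(((-241 - 490)*(-75/(-343) - 255))/345, 571) = -(306 - 1*571² - 453*(-241 - 490)*(-75/(-343) - 255)/345) = -(306 - 1*326041 - 453*(-731*(-75*(-1/343) - 255))/345) = -(306 - 326041 - 453*(-731*(75/343 - 255))/345) = -(306 - 326041 - 453*(-731*(-87390/343))/345) = -(306 - 326041 - 28938586770/(343*345)) = -(306 - 326041 - 453*4258806/7889) = -(306 - 326041 - 1929239118/7889) = -1*(-4498962533/7889) = 4498962533/7889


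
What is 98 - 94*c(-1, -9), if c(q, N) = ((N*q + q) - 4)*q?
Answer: 474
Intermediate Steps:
c(q, N) = q*(-4 + q + N*q) (c(q, N) = ((q + N*q) - 4)*q = (-4 + q + N*q)*q = q*(-4 + q + N*q))
98 - 94*c(-1, -9) = 98 - (-94)*(-4 - 1 - 9*(-1)) = 98 - (-94)*(-4 - 1 + 9) = 98 - (-94)*4 = 98 - 94*(-4) = 98 + 376 = 474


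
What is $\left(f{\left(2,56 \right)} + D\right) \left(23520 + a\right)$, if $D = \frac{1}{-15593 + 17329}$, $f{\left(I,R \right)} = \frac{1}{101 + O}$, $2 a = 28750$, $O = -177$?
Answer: $- \frac{15726425}{32984} \approx -476.79$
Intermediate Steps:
$a = 14375$ ($a = \frac{1}{2} \cdot 28750 = 14375$)
$f{\left(I,R \right)} = - \frac{1}{76}$ ($f{\left(I,R \right)} = \frac{1}{101 - 177} = \frac{1}{-76} = - \frac{1}{76}$)
$D = \frac{1}{1736} \approx 0.00057604$
$\left(f{\left(2,56 \right)} + D\right) \left(23520 + a\right) = \left(- \frac{1}{76} + \frac{1}{1736}\right) \left(23520 + 14375\right) = \left(- \frac{415}{32984}\right) 37895 = - \frac{15726425}{32984}$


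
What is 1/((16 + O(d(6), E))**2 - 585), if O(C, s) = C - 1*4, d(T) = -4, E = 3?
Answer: -1/521 ≈ -0.0019194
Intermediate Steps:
O(C, s) = -4 + C (O(C, s) = C - 4 = -4 + C)
1/((16 + O(d(6), E))**2 - 585) = 1/((16 + (-4 - 4))**2 - 585) = 1/((16 - 8)**2 - 585) = 1/(8**2 - 585) = 1/(64 - 585) = 1/(-521) = -1/521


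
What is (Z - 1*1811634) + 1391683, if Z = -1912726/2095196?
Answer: -439940784061/1047598 ≈ -4.1995e+5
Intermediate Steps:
Z = -956363/1047598 (Z = -1912726*1/2095196 = -956363/1047598 ≈ -0.91291)
(Z - 1*1811634) + 1391683 = (-956363/1047598 - 1*1811634) + 1391683 = (-956363/1047598 - 1811634) + 1391683 = -1897865111495/1047598 + 1391683 = -439940784061/1047598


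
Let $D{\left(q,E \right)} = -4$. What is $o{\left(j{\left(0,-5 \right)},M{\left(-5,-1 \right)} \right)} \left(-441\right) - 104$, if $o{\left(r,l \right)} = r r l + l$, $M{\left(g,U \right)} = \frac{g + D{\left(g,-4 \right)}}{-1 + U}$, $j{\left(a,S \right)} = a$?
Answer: $- \frac{4177}{2} \approx -2088.5$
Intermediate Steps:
$M{\left(g,U \right)} = \frac{-4 + g}{-1 + U}$ ($M{\left(g,U \right)} = \frac{g - 4}{-1 + U} = \frac{-4 + g}{-1 + U}$)
$o{\left(r,l \right)} = l + l r^{2}$ ($o{\left(r,l \right)} = r^{2} l + l = l r^{2} + l = l + l r^{2}$)
$o{\left(j{\left(0,-5 \right)},M{\left(-5,-1 \right)} \right)} \left(-441\right) - 104 = \frac{-4 - 5}{-1 - 1} \left(1 + 0^{2}\right) \left(-441\right) - 104 = \frac{1}{-2} \left(-9\right) \left(1 + 0\right) \left(-441\right) - 104 = \left(- \frac{1}{2}\right) \left(-9\right) 1 \left(-441\right) - 104 = \frac{9}{2} \cdot 1 \left(-441\right) - 104 = \frac{9}{2} \left(-441\right) - 104 = - \frac{3969}{2} - 104 = - \frac{4177}{2}$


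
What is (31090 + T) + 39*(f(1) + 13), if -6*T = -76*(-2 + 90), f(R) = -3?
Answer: 97784/3 ≈ 32595.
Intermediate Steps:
T = 3344/3 (T = -(-38)*(-2 + 90)/3 = -(-38)*88/3 = -⅙*(-6688) = 3344/3 ≈ 1114.7)
(31090 + T) + 39*(f(1) + 13) = (31090 + 3344/3) + 39*(-3 + 13) = 96614/3 + 39*10 = 96614/3 + 390 = 97784/3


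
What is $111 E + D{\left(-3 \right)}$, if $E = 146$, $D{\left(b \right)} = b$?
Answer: $16203$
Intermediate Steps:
$111 E + D{\left(-3 \right)} = 111 \cdot 146 - 3 = 16206 - 3 = 16203$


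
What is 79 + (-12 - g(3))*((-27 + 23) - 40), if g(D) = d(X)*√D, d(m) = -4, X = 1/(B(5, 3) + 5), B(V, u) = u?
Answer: 607 - 176*√3 ≈ 302.16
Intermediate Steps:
X = ⅛ (X = 1/(3 + 5) = 1/8 = ⅛ ≈ 0.12500)
g(D) = -4*√D
79 + (-12 - g(3))*((-27 + 23) - 40) = 79 + (-12 - (-4)*√3)*((-27 + 23) - 40) = 79 + (-12 + 4*√3)*(-4 - 40) = 79 + (-12 + 4*√3)*(-44) = 79 + (528 - 176*√3) = 607 - 176*√3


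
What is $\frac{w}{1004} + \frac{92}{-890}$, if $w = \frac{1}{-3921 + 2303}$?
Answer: $- \frac{74726157}{722890040} \approx -0.10337$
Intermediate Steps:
$w = - \frac{1}{1618}$ ($w = \frac{1}{-1618} = - \frac{1}{1618} \approx -0.00061805$)
$\frac{w}{1004} + \frac{92}{-890} = - \frac{1}{1618 \cdot 1004} + \frac{92}{-890} = \left(- \frac{1}{1618}\right) \frac{1}{1004} + 92 \left(- \frac{1}{890}\right) = - \frac{1}{1624472} - \frac{46}{445} = - \frac{74726157}{722890040}$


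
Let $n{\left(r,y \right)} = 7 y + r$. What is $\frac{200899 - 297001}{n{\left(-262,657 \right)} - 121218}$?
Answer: $\frac{96102}{116881} \approx 0.82222$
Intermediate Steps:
$n{\left(r,y \right)} = r + 7 y$
$\frac{200899 - 297001}{n{\left(-262,657 \right)} - 121218} = \frac{200899 - 297001}{\left(-262 + 7 \cdot 657\right) - 121218} = - \frac{96102}{\left(-262 + 4599\right) - 121218} = - \frac{96102}{4337 - 121218} = - \frac{96102}{-116881} = \left(-96102\right) \left(- \frac{1}{116881}\right) = \frac{96102}{116881}$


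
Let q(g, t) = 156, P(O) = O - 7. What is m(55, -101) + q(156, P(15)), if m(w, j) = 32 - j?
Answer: 289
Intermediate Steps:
P(O) = -7 + O
m(55, -101) + q(156, P(15)) = (32 - 1*(-101)) + 156 = (32 + 101) + 156 = 133 + 156 = 289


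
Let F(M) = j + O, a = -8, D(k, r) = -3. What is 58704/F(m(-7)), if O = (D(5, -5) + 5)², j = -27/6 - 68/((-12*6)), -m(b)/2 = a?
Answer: 132084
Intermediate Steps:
m(b) = 16 (m(b) = -2*(-8) = 16)
j = -32/9 (j = -27*⅙ - 68/(-72) = -9/2 - 68*(-1/72) = -9/2 + 17/18 = -32/9 ≈ -3.5556)
O = 4 (O = (-3 + 5)² = 2² = 4)
F(M) = 4/9 (F(M) = -32/9 + 4 = 4/9)
58704/F(m(-7)) = 58704/(4/9) = 58704*(9/4) = 132084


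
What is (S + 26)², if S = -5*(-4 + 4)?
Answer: 676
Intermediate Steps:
S = 0 (S = -5*0 = 0)
(S + 26)² = (0 + 26)² = 26² = 676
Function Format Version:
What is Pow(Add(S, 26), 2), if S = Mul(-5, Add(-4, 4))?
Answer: 676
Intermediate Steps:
S = 0 (S = Mul(-5, 0) = 0)
Pow(Add(S, 26), 2) = Pow(Add(0, 26), 2) = Pow(26, 2) = 676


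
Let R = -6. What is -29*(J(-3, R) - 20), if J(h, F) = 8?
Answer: 348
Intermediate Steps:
-29*(J(-3, R) - 20) = -29*(8 - 20) = -29*(-12) = 348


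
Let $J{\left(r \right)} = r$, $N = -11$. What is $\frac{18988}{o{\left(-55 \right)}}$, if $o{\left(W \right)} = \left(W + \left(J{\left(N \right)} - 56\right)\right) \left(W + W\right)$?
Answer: $\frac{4747}{3355} \approx 1.4149$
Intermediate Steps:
$o{\left(W \right)} = 2 W \left(-67 + W\right)$ ($o{\left(W \right)} = \left(W - 67\right) \left(W + W\right) = \left(W - 67\right) 2 W = \left(-67 + W\right) 2 W = 2 W \left(-67 + W\right)$)
$\frac{18988}{o{\left(-55 \right)}} = \frac{18988}{2 \left(-55\right) \left(-67 - 55\right)} = \frac{18988}{2 \left(-55\right) \left(-122\right)} = \frac{18988}{13420} = 18988 \cdot \frac{1}{13420} = \frac{4747}{3355}$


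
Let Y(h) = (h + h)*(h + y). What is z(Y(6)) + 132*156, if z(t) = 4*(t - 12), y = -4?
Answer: 20640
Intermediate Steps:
Y(h) = 2*h*(-4 + h) (Y(h) = (h + h)*(h - 4) = (2*h)*(-4 + h) = 2*h*(-4 + h))
z(t) = -48 + 4*t (z(t) = 4*(-12 + t) = -48 + 4*t)
z(Y(6)) + 132*156 = (-48 + 4*(2*6*(-4 + 6))) + 132*156 = (-48 + 4*(2*6*2)) + 20592 = (-48 + 4*24) + 20592 = (-48 + 96) + 20592 = 48 + 20592 = 20640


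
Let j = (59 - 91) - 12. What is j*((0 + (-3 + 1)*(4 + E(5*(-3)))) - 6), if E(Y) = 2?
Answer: 792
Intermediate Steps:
j = -44 (j = -32 - 12 = -44)
j*((0 + (-3 + 1)*(4 + E(5*(-3)))) - 6) = -44*((0 + (-3 + 1)*(4 + 2)) - 6) = -44*((0 - 2*6) - 6) = -44*((0 - 12) - 6) = -44*(-12 - 6) = -44*(-18) = 792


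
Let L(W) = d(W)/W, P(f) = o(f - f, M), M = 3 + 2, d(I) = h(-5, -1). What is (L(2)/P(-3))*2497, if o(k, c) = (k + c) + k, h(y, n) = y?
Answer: -2497/2 ≈ -1248.5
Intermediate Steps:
d(I) = -5
M = 5
o(k, c) = c + 2*k (o(k, c) = (c + k) + k = c + 2*k)
P(f) = 5 (P(f) = 5 + 2*(f - f) = 5 + 2*0 = 5 + 0 = 5)
L(W) = -5/W
(L(2)/P(-3))*2497 = (-5/2/5)*2497 = (-5*½*(⅕))*2497 = -5/2*⅕*2497 = -½*2497 = -2497/2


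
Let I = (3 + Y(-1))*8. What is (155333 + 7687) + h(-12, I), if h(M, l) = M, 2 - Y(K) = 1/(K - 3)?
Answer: 163008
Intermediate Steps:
Y(K) = 2 - 1/(-3 + K) (Y(K) = 2 - 1/(K - 3) = 2 - 1/(-3 + K))
I = 42 (I = (3 + (-7 + 2*(-1))/(-3 - 1))*8 = (3 + (-7 - 2)/(-4))*8 = (3 - ¼*(-9))*8 = (3 + 9/4)*8 = (21/4)*8 = 42)
(155333 + 7687) + h(-12, I) = (155333 + 7687) - 12 = 163020 - 12 = 163008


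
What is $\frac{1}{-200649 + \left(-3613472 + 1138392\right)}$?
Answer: $- \frac{1}{2675729} \approx -3.7373 \cdot 10^{-7}$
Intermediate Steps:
$\frac{1}{-200649 + \left(-3613472 + 1138392\right)} = \frac{1}{-200649 - 2475080} = \frac{1}{-2675729} = - \frac{1}{2675729}$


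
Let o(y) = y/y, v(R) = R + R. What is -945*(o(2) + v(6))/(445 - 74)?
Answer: -1755/53 ≈ -33.113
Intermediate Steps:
v(R) = 2*R
o(y) = 1
-945*(o(2) + v(6))/(445 - 74) = -945*(1 + 2*6)/(445 - 74) = -945/(371/(1 + 12)) = -945/(371/13) = -945/(371*(1/13)) = -945/371/13 = -945*13/371 = -1755/53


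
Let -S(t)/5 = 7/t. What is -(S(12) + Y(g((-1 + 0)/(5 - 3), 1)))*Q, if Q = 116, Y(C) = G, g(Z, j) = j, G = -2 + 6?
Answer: -377/3 ≈ -125.67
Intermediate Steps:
G = 4
S(t) = -35/t
Y(C) = 4
-(S(12) + Y(g((-1 + 0)/(5 - 3), 1)))*Q = -(-35/12 + 4)*116 = -13*116/12 = -1*377/3 = -377/3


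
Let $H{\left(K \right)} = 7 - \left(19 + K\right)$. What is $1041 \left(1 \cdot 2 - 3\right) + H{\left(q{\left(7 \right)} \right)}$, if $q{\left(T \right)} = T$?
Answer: $-1060$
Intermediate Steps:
$H{\left(K \right)} = -12 - K$
$1041 \left(1 \cdot 2 - 3\right) + H{\left(q{\left(7 \right)} \right)} = 1041 \left(1 \cdot 2 - 3\right) - 19 = 1041 \left(2 - 3\right) - 19 = 1041 \left(-1\right) - 19 = -1041 - 19 = -1060$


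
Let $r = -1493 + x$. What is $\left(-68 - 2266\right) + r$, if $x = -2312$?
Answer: $-6139$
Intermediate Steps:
$r = -3805$ ($r = -1493 - 2312 = -3805$)
$\left(-68 - 2266\right) + r = \left(-68 - 2266\right) - 3805 = -2334 - 3805 = -6139$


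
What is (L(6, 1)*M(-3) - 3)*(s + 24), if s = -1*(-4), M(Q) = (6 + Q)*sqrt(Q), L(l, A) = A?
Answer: -84 + 84*I*sqrt(3) ≈ -84.0 + 145.49*I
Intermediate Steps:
M(Q) = sqrt(Q)*(6 + Q)
s = 4
(L(6, 1)*M(-3) - 3)*(s + 24) = (1*(sqrt(-3)*(6 - 3)) - 3)*(4 + 24) = (1*((I*sqrt(3))*3) - 3)*28 = (1*(3*I*sqrt(3)) - 3)*28 = (3*I*sqrt(3) - 3)*28 = (-3 + 3*I*sqrt(3))*28 = -84 + 84*I*sqrt(3)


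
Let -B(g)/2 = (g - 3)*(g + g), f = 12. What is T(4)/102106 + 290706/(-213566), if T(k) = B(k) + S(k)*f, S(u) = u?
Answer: -7418998181/5451592499 ≈ -1.3609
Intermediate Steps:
B(g) = -4*g*(-3 + g) (B(g) = -2*(g - 3)*(g + g) = -2*(-3 + g)*2*g = -4*g*(-3 + g))
T(k) = 12*k + 4*k*(3 - k) (T(k) = 4*k*(3 - k) + k*12 = 4*k*(3 - k) + 12*k = 12*k + 4*k*(3 - k))
T(4)/102106 + 290706/(-213566) = (4*4*(6 - 1*4))/102106 + 290706/(-213566) = (4*4*(6 - 4))*(1/102106) + 290706*(-1/213566) = (4*4*2)*(1/102106) - 145353/106783 = 32*(1/102106) - 145353/106783 = 16/51053 - 145353/106783 = -7418998181/5451592499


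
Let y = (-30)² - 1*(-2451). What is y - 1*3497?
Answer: -146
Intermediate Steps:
y = 3351 (y = 900 + 2451 = 3351)
y - 1*3497 = 3351 - 1*3497 = 3351 - 3497 = -146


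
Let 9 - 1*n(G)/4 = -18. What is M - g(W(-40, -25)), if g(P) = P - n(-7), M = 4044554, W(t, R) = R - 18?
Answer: 4044705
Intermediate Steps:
W(t, R) = -18 + R
n(G) = 108 (n(G) = 36 - 4*(-18) = 36 + 72 = 108)
g(P) = -108 + P (g(P) = P - 1*108 = P - 108 = -108 + P)
M - g(W(-40, -25)) = 4044554 - (-108 + (-18 - 25)) = 4044554 - (-108 - 43) = 4044554 - 1*(-151) = 4044554 + 151 = 4044705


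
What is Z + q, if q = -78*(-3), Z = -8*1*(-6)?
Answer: 282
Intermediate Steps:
Z = 48 (Z = -8*(-6) = 48)
q = 234
Z + q = 48 + 234 = 282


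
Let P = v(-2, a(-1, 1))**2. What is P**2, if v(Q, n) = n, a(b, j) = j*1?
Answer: 1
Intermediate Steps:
a(b, j) = j
P = 1 (P = 1**2 = 1)
P**2 = 1**2 = 1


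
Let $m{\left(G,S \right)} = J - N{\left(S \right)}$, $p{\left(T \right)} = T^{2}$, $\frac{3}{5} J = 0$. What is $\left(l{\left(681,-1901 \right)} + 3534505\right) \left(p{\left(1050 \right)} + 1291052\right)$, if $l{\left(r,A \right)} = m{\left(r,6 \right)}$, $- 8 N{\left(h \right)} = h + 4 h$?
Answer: $8460030487580$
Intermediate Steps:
$N{\left(h \right)} = - \frac{5 h}{8}$ ($N{\left(h \right)} = - \frac{h + 4 h}{8} = - \frac{5 h}{8}$)
$J = 0$ ($J = \frac{5}{3} \cdot 0 = 0$)
$m{\left(G,S \right)} = \frac{5 S}{8}$ ($m{\left(G,S \right)} = 0 - - \frac{5 S}{8} = 0 + \frac{5 S}{8} = \frac{5 S}{8}$)
$l{\left(r,A \right)} = \frac{15}{4}$ ($l{\left(r,A \right)} = \frac{5}{8} \cdot 6 = \frac{15}{4}$)
$\left(l{\left(681,-1901 \right)} + 3534505\right) \left(p{\left(1050 \right)} + 1291052\right) = \left(\frac{15}{4} + 3534505\right) \left(1050^{2} + 1291052\right) = \frac{14138035 \left(1102500 + 1291052\right)}{4} = \frac{14138035}{4} \cdot 2393552 = 8460030487580$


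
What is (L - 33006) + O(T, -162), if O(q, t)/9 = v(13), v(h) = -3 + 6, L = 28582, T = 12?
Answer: -4397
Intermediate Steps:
v(h) = 3
O(q, t) = 27 (O(q, t) = 9*3 = 27)
(L - 33006) + O(T, -162) = (28582 - 33006) + 27 = -4424 + 27 = -4397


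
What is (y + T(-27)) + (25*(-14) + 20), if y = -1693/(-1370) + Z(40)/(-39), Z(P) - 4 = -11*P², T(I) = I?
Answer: 5098037/53430 ≈ 95.415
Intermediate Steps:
Z(P) = 4 - 11*P²
y = 24172547/53430 (y = -1693/(-1370) + (4 - 11*40²)/(-39) = -1693*(-1/1370) + (4 - 11*1600)*(-1/39) = 1693/1370 + (4 - 17600)*(-1/39) = 1693/1370 - 17596*(-1/39) = 1693/1370 + 17596/39 = 24172547/53430 ≈ 452.42)
(y + T(-27)) + (25*(-14) + 20) = (24172547/53430 - 27) + (25*(-14) + 20) = 22729937/53430 + (-350 + 20) = 22729937/53430 - 330 = 5098037/53430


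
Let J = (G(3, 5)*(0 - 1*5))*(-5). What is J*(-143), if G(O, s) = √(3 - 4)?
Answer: -3575*I ≈ -3575.0*I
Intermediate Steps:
G(O, s) = I (G(O, s) = √(-1) = I)
J = 25*I (J = (I*(0 - 1*5))*(-5) = (I*(0 - 5))*(-5) = (I*(-5))*(-5) = -5*I*(-5) = 25*I ≈ 25.0*I)
J*(-143) = (25*I)*(-143) = -3575*I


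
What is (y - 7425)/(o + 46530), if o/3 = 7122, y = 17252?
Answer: 9827/67896 ≈ 0.14474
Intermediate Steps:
o = 21366 (o = 3*7122 = 21366)
(y - 7425)/(o + 46530) = (17252 - 7425)/(21366 + 46530) = 9827/67896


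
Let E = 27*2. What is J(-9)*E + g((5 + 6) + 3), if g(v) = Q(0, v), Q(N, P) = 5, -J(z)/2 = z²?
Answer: -8743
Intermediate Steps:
J(z) = -2*z²
g(v) = 5
E = 54
J(-9)*E + g((5 + 6) + 3) = -2*(-9)²*54 + 5 = -2*81*54 + 5 = -162*54 + 5 = -8748 + 5 = -8743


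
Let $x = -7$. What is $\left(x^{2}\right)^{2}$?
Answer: $2401$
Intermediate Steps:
$\left(x^{2}\right)^{2} = \left(\left(-7\right)^{2}\right)^{2} = 49^{2} = 2401$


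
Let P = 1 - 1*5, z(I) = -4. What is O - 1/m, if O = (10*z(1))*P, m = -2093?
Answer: 334881/2093 ≈ 160.00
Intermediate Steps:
P = -4 (P = 1 - 5 = -4)
O = 160 (O = (10*(-4))*(-4) = -40*(-4) = 160)
O - 1/m = 160 - 1/(-2093) = 160 - 1*(-1/2093) = 160 + 1/2093 = 334881/2093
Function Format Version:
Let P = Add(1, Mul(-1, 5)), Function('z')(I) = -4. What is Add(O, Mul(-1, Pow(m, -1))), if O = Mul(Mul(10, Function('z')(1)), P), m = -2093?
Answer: Rational(334881, 2093) ≈ 160.00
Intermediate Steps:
P = -4 (P = Add(1, -5) = -4)
O = 160 (O = Mul(Mul(10, -4), -4) = Mul(-40, -4) = 160)
Add(O, Mul(-1, Pow(m, -1))) = Add(160, Mul(-1, Pow(-2093, -1))) = Add(160, Mul(-1, Rational(-1, 2093))) = Add(160, Rational(1, 2093)) = Rational(334881, 2093)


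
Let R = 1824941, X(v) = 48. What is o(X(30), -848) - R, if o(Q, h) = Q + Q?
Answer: -1824845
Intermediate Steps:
o(Q, h) = 2*Q
o(X(30), -848) - R = 2*48 - 1*1824941 = 96 - 1824941 = -1824845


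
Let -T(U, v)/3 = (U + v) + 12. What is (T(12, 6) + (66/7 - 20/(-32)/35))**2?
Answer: 20349121/3136 ≈ 6488.9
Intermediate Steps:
T(U, v) = -36 - 3*U - 3*v (T(U, v) = -3*((U + v) + 12) = -3*(12 + U + v) = -36 - 3*U - 3*v)
(T(12, 6) + (66/7 - 20/(-32)/35))**2 = ((-36 - 3*12 - 3*6) + (66/7 - 20/(-32)/35))**2 = ((-36 - 36 - 18) + (66*(1/7) - 20*(-1/32)*(1/35)))**2 = (-90 + (66/7 + (5/8)*(1/35)))**2 = (-90 + (66/7 + 1/56))**2 = (-90 + 529/56)**2 = (-4511/56)**2 = 20349121/3136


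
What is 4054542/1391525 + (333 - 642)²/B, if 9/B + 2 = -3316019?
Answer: -48953385824508683/1391525 ≈ -3.5180e+10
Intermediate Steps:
B = -9/3316021 (B = 9/(-2 - 3316019) = 9/(-3316021) = 9*(-1/3316021) = -9/3316021 ≈ -2.7141e-6)
4054542/1391525 + (333 - 642)²/B = 4054542/1391525 + (333 - 642)²/(-9/3316021) = 4054542*(1/1391525) + (-309)²*(-3316021/9) = 4054542/1391525 + 95481*(-3316021/9) = 4054542/1391525 - 35179666789 = -48953385824508683/1391525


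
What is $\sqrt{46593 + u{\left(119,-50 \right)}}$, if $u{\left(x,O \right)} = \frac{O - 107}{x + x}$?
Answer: $\frac{\sqrt{2639176526}}{238} \approx 215.85$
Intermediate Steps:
$u{\left(x,O \right)} = \frac{-107 + O}{2 x}$
$\sqrt{46593 + u{\left(119,-50 \right)}} = \sqrt{46593 + \frac{-107 - 50}{2 \cdot 119}} = \sqrt{46593 + \frac{1}{2} \cdot \frac{1}{119} \left(-157\right)} = \sqrt{46593 - \frac{157}{238}} = \sqrt{\frac{11088977}{238}} = \frac{\sqrt{2639176526}}{238}$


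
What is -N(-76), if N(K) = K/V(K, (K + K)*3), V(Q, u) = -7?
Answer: -76/7 ≈ -10.857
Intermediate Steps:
N(K) = -K/7 (N(K) = K/(-7) = K*(-⅐) = -K/7)
-N(-76) = -(-1)*(-76)/7 = -1*76/7 = -76/7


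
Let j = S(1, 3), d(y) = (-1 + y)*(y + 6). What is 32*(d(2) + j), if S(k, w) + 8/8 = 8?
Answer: 480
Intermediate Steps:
S(k, w) = 7 (S(k, w) = -1 + 8 = 7)
d(y) = (-1 + y)*(6 + y)
j = 7
32*(d(2) + j) = 32*((-6 + 2² + 5*2) + 7) = 32*((-6 + 4 + 10) + 7) = 32*(8 + 7) = 32*15 = 480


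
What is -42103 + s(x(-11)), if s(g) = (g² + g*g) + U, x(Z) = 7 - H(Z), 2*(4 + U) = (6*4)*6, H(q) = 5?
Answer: -42027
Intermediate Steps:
U = 68 (U = -4 + ((6*4)*6)/2 = -4 + (24*6)/2 = -4 + (½)*144 = -4 + 72 = 68)
x(Z) = 2 (x(Z) = 7 - 1*5 = 7 - 5 = 2)
s(g) = 68 + 2*g² (s(g) = (g² + g*g) + 68 = (g² + g²) + 68 = 2*g² + 68 = 68 + 2*g²)
-42103 + s(x(-11)) = -42103 + (68 + 2*2²) = -42103 + (68 + 2*4) = -42103 + (68 + 8) = -42103 + 76 = -42027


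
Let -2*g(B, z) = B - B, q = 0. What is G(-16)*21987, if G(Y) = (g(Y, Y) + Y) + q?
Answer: -351792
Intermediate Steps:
g(B, z) = 0 (g(B, z) = -(B - B)/2 = -½*0 = 0)
G(Y) = Y (G(Y) = (0 + Y) + 0 = Y + 0 = Y)
G(-16)*21987 = -16*21987 = -351792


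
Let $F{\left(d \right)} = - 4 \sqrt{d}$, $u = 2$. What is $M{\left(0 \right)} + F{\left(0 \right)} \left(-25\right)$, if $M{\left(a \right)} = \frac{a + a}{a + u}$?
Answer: $0$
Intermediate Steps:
$M{\left(a \right)} = \frac{2 a}{2 + a}$ ($M{\left(a \right)} = \frac{a + a}{a + 2} = \frac{2 a}{2 + a}$)
$M{\left(0 \right)} + F{\left(0 \right)} \left(-25\right) = 2 \cdot 0 \frac{1}{2 + 0} + - 4 \sqrt{0} \left(-25\right) = 2 \cdot 0 \cdot \frac{1}{2} + \left(-4\right) 0 \left(-25\right) = 2 \cdot 0 \cdot \frac{1}{2} + 0 \left(-25\right) = 0 + 0 = 0$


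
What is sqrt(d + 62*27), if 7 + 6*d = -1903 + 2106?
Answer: 32*sqrt(15)/3 ≈ 41.312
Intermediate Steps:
d = 98/3 (d = -7/6 + (-1903 + 2106)/6 = -7/6 + (1/6)*203 = -7/6 + 203/6 = 98/3 ≈ 32.667)
sqrt(d + 62*27) = sqrt(98/3 + 62*27) = sqrt(98/3 + 1674) = sqrt(5120/3) = 32*sqrt(15)/3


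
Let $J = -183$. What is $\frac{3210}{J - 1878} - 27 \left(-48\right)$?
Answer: $\frac{889282}{687} \approx 1294.4$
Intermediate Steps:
$\frac{3210}{J - 1878} - 27 \left(-48\right) = \frac{3210}{-183 - 1878} - 27 \left(-48\right) = \frac{3210}{-183 - 1878} - -1296 = \frac{3210}{-2061} + 1296 = 3210 \left(- \frac{1}{2061}\right) + 1296 = - \frac{1070}{687} + 1296 = \frac{889282}{687}$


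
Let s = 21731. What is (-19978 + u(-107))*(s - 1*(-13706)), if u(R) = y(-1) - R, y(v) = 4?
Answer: -704026879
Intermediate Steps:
u(R) = 4 - R
(-19978 + u(-107))*(s - 1*(-13706)) = (-19978 + (4 - 1*(-107)))*(21731 - 1*(-13706)) = (-19978 + (4 + 107))*(21731 + 13706) = (-19978 + 111)*35437 = -19867*35437 = -704026879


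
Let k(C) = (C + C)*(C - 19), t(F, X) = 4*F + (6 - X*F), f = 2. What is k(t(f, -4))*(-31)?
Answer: -4092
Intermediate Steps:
t(F, X) = 6 + 4*F - F*X (t(F, X) = 4*F + (6 - F*X) = 6 + 4*F - F*X)
k(C) = 2*C*(-19 + C) (k(C) = (2*C)*(-19 + C) = 2*C*(-19 + C))
k(t(f, -4))*(-31) = (2*(6 + 4*2 - 1*2*(-4))*(-19 + (6 + 4*2 - 1*2*(-4))))*(-31) = (2*(6 + 8 + 8)*(-19 + (6 + 8 + 8)))*(-31) = (2*22*(-19 + 22))*(-31) = (2*22*3)*(-31) = 132*(-31) = -4092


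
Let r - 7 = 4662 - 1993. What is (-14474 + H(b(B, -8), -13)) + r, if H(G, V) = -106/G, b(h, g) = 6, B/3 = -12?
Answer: -35447/3 ≈ -11816.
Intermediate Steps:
B = -36 (B = 3*(-12) = -36)
r = 2676 (r = 7 + (4662 - 1993) = 7 + 2669 = 2676)
(-14474 + H(b(B, -8), -13)) + r = (-14474 - 106/6) + 2676 = (-14474 - 106*⅙) + 2676 = (-14474 - 53/3) + 2676 = -43475/3 + 2676 = -35447/3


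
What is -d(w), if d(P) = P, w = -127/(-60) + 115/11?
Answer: -8297/660 ≈ -12.571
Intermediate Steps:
w = 8297/660 (w = -127*(-1/60) + 115*(1/11) = 127/60 + 115/11 = 8297/660 ≈ 12.571)
-d(w) = -1*8297/660 = -8297/660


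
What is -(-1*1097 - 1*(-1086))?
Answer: 11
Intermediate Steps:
-(-1*1097 - 1*(-1086)) = -(-1097 + 1086) = -1*(-11) = 11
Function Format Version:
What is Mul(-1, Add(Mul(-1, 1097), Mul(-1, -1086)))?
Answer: 11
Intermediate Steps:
Mul(-1, Add(Mul(-1, 1097), Mul(-1, -1086))) = Mul(-1, Add(-1097, 1086)) = Mul(-1, -11) = 11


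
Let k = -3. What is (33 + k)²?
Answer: 900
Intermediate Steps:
(33 + k)² = (33 - 3)² = 30² = 900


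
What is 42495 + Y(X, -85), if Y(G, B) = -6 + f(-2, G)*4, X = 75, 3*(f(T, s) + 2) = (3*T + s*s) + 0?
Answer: 49973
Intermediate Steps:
f(T, s) = -2 + T + s²/3 (f(T, s) = -2 + ((3*T + s*s) + 0)/3 = -2 + ((3*T + s²) + 0)/3 = -2 + ((s² + 3*T) + 0)/3 = -2 + (s² + 3*T)/3 = -2 + (T + s²/3) = -2 + T + s²/3)
Y(G, B) = -22 + 4*G²/3 (Y(G, B) = -6 + (-2 - 2 + G²/3)*4 = -6 + (-4 + G²/3)*4 = -6 + (-16 + 4*G²/3) = -22 + 4*G²/3)
42495 + Y(X, -85) = 42495 + (-22 + (4/3)*75²) = 42495 + (-22 + (4/3)*5625) = 42495 + (-22 + 7500) = 42495 + 7478 = 49973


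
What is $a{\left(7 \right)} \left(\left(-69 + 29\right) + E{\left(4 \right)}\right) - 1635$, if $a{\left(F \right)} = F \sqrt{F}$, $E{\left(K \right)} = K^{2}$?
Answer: $-1635 - 168 \sqrt{7} \approx -2079.5$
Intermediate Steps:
$a{\left(F \right)} = F^{\frac{3}{2}}$
$a{\left(7 \right)} \left(\left(-69 + 29\right) + E{\left(4 \right)}\right) - 1635 = 7^{\frac{3}{2}} \left(\left(-69 + 29\right) + 4^{2}\right) - 1635 = 7 \sqrt{7} \left(-40 + 16\right) - 1635 = 7 \sqrt{7} \left(-24\right) - 1635 = - 168 \sqrt{7} - 1635 = -1635 - 168 \sqrt{7}$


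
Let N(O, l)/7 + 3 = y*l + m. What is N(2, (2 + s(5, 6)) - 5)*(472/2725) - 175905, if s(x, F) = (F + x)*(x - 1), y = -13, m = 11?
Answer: -19243029/109 ≈ -1.7654e+5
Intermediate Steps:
s(x, F) = (-1 + x)*(F + x) (s(x, F) = (F + x)*(-1 + x) = (-1 + x)*(F + x))
N(O, l) = 56 - 91*l (N(O, l) = -21 + 7*(-13*l + 11) = -21 + 7*(11 - 13*l) = -21 + (77 - 91*l) = 56 - 91*l)
N(2, (2 + s(5, 6)) - 5)*(472/2725) - 175905 = (56 - 91*((2 + (5² - 1*6 - 1*5 + 6*5)) - 5))*(472/2725) - 175905 = (56 - 91*((2 + (25 - 6 - 5 + 30)) - 5))*(472*(1/2725)) - 175905 = (56 - 91*((2 + 44) - 5))*(472/2725) - 175905 = (56 - 91*(46 - 5))*(472/2725) - 175905 = (56 - 91*41)*(472/2725) - 175905 = (56 - 3731)*(472/2725) - 175905 = -3675*472/2725 - 175905 = -69384/109 - 175905 = -19243029/109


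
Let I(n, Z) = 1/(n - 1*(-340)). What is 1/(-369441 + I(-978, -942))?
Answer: -638/235703359 ≈ -2.7068e-6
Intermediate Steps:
I(n, Z) = 1/(340 + n) (I(n, Z) = 1/(n + 340) = 1/(340 + n))
1/(-369441 + I(-978, -942)) = 1/(-369441 + 1/(340 - 978)) = 1/(-369441 + 1/(-638)) = 1/(-369441 - 1/638) = 1/(-235703359/638) = -638/235703359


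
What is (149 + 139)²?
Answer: 82944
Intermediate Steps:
(149 + 139)² = 288² = 82944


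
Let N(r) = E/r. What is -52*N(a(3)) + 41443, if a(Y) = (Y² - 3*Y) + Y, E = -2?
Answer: 124433/3 ≈ 41478.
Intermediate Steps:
a(Y) = Y² - 2*Y
N(r) = -2/r
-52*N(a(3)) + 41443 = -(-104)/(3*(-2 + 3)) + 41443 = -(-104)/(3*1) + 41443 = -(-104)/3 + 41443 = -52*(-⅔) + 41443 = 104/3 + 41443 = 124433/3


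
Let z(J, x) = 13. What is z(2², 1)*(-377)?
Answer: -4901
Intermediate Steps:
z(2², 1)*(-377) = 13*(-377) = -4901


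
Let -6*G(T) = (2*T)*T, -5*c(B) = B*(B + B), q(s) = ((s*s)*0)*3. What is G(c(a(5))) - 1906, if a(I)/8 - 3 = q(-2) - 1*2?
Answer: -159334/75 ≈ -2124.5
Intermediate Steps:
q(s) = 0 (q(s) = (s²*0)*3 = 0*3 = 0)
a(I) = 8 (a(I) = 24 + 8*(0 - 1*2) = 24 + 8*(0 - 2) = 24 + 8*(-2) = 24 - 16 = 8)
c(B) = -2*B²/5 (c(B) = -B*(B + B)/5 = -B*2*B/5 = -2*B²/5)
G(T) = -T²/3 (G(T) = -2*T*T/6 = -T²/3)
G(c(a(5))) - 1906 = -(-⅖*8²)²/3 - 1906 = -(-⅖*64)²/3 - 1906 = -(-128/5)²/3 - 1906 = -⅓*16384/25 - 1906 = -16384/75 - 1906 = -159334/75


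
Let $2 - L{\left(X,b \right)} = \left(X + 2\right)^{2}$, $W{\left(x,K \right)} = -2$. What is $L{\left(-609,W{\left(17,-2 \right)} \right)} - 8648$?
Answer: $-377095$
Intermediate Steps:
$L{\left(X,b \right)} = 2 - \left(2 + X\right)^{2}$ ($L{\left(X,b \right)} = 2 - \left(X + 2\right)^{2} = 2 - \left(2 + X\right)^{2}$)
$L{\left(-609,W{\left(17,-2 \right)} \right)} - 8648 = \left(2 - \left(2 - 609\right)^{2}\right) - 8648 = \left(2 - \left(-607\right)^{2}\right) - 8648 = \left(2 - 368449\right) - 8648 = -368447 - 8648 = -377095$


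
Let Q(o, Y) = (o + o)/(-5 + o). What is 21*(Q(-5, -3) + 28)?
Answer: 609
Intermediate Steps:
Q(o, Y) = 2*o/(-5 + o) (Q(o, Y) = (2*o)/(-5 + o) = 2*o/(-5 + o))
21*(Q(-5, -3) + 28) = 21*(2*(-5)/(-5 - 5) + 28) = 21*(2*(-5)/(-10) + 28) = 21*(2*(-5)*(-⅒) + 28) = 21*(1 + 28) = 21*29 = 609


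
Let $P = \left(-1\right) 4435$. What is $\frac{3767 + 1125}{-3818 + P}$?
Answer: $- \frac{4892}{8253} \approx -0.59275$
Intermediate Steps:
$P = -4435$
$\frac{3767 + 1125}{-3818 + P} = \frac{3767 + 1125}{-3818 - 4435} = \frac{4892}{-8253} = 4892 \left(- \frac{1}{8253}\right) = - \frac{4892}{8253}$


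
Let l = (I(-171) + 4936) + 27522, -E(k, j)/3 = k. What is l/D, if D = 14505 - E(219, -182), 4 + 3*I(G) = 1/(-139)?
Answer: 13534429/6322554 ≈ 2.1407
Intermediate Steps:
I(G) = -557/417 (I(G) = -4/3 + (⅓)/(-139) = -4/3 + (⅓)*(-1/139) = -4/3 - 1/417 = -557/417)
E(k, j) = -3*k
l = 13534429/417 (l = (-557/417 + 4936) + 27522 = 2057755/417 + 27522 = 13534429/417 ≈ 32457.)
D = 15162 (D = 14505 - (-3)*219 = 14505 - 1*(-657) = 14505 + 657 = 15162)
l/D = (13534429/417)/15162 = (13534429/417)*(1/15162) = 13534429/6322554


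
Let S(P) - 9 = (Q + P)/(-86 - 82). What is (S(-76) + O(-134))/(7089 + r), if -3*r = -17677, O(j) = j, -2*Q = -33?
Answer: -5983/623104 ≈ -0.0096019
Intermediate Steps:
Q = 33/2 (Q = -½*(-33) = 33/2 ≈ 16.500)
r = 17677/3 (r = -⅓*(-17677) = 17677/3 ≈ 5892.3)
S(P) = 997/112 - P/168 (S(P) = 9 + (33/2 + P)/(-86 - 82) = 9 + (33/2 + P)/(-168) = 9 + (33/2 + P)*(-1/168) = 9 + (-11/112 - P/168) = 997/112 - P/168)
(S(-76) + O(-134))/(7089 + r) = ((997/112 - 1/168*(-76)) - 134)/(7089 + 17677/3) = ((997/112 + 19/42) - 134)/(38944/3) = (449/48 - 134)*(3/38944) = -5983/48*3/38944 = -5983/623104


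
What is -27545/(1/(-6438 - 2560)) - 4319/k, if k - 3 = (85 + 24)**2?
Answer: 2945448326121/11884 ≈ 2.4785e+8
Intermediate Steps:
k = 11884 (k = 3 + (85 + 24)**2 = 3 + 109**2 = 3 + 11881 = 11884)
-27545/(1/(-6438 - 2560)) - 4319/k = -27545/(1/(-6438 - 2560)) - 4319/11884 = -27545/(1/(-8998)) - 4319*1/11884 = -27545/(-1/8998) - 4319/11884 = -27545*(-8998) - 4319/11884 = 247849910 - 4319/11884 = 2945448326121/11884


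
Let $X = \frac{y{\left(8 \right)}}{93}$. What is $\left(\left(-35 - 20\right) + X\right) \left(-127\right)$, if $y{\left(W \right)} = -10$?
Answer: $\frac{650875}{93} \approx 6998.7$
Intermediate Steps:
$X = - \frac{10}{93} \approx -0.10753$
$\left(\left(-35 - 20\right) + X\right) \left(-127\right) = \left(\left(-35 - 20\right) - \frac{10}{93}\right) \left(-127\right) = \left(-55 - \frac{10}{93}\right) \left(-127\right) = \left(- \frac{5125}{93}\right) \left(-127\right) = \frac{650875}{93}$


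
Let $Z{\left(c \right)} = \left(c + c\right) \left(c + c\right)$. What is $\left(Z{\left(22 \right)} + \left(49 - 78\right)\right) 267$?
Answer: $509169$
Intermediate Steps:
$Z{\left(c \right)} = 4 c^{2}$ ($Z{\left(c \right)} = 2 c 2 c = 4 c^{2}$)
$\left(Z{\left(22 \right)} + \left(49 - 78\right)\right) 267 = \left(4 \cdot 22^{2} + \left(49 - 78\right)\right) 267 = \left(4 \cdot 484 + \left(49 - 78\right)\right) 267 = \left(1936 - 29\right) 267 = 1907 \cdot 267 = 509169$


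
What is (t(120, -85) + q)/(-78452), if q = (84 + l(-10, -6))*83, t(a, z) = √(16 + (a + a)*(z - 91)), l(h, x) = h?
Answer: -3071/39226 - I*√2639/19613 ≈ -0.07829 - 0.0026192*I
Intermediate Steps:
t(a, z) = √(16 + 2*a*(-91 + z)) (t(a, z) = √(16 + (2*a)*(-91 + z)) = √(16 + 2*a*(-91 + z)))
q = 6142 (q = (84 - 10)*83 = 74*83 = 6142)
(t(120, -85) + q)/(-78452) = (√(16 - 182*120 + 2*120*(-85)) + 6142)/(-78452) = (√(16 - 21840 - 20400) + 6142)*(-1/78452) = (√(-42224) + 6142)*(-1/78452) = (4*I*√2639 + 6142)*(-1/78452) = (6142 + 4*I*√2639)*(-1/78452) = -3071/39226 - I*√2639/19613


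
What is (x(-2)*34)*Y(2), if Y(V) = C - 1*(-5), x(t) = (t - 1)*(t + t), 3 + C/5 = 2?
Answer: 0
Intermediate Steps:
C = -5 (C = -15 + 5*2 = -15 + 10 = -5)
x(t) = 2*t*(-1 + t) (x(t) = (-1 + t)*(2*t) = 2*t*(-1 + t))
Y(V) = 0 (Y(V) = -5 - 1*(-5) = -5 + 5 = 0)
(x(-2)*34)*Y(2) = ((2*(-2)*(-1 - 2))*34)*0 = ((2*(-2)*(-3))*34)*0 = (12*34)*0 = 408*0 = 0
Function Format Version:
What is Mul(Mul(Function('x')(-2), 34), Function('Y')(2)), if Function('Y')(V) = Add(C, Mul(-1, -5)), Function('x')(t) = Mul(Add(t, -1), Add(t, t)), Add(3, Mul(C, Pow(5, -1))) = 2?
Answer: 0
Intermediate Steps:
C = -5 (C = Add(-15, Mul(5, 2)) = Add(-15, 10) = -5)
Function('x')(t) = Mul(2, t, Add(-1, t)) (Function('x')(t) = Mul(Add(-1, t), Mul(2, t)) = Mul(2, t, Add(-1, t)))
Function('Y')(V) = 0 (Function('Y')(V) = Add(-5, Mul(-1, -5)) = Add(-5, 5) = 0)
Mul(Mul(Function('x')(-2), 34), Function('Y')(2)) = Mul(Mul(Mul(2, -2, Add(-1, -2)), 34), 0) = Mul(Mul(Mul(2, -2, -3), 34), 0) = Mul(Mul(12, 34), 0) = Mul(408, 0) = 0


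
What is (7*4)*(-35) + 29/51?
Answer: -49951/51 ≈ -979.43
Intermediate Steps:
(7*4)*(-35) + 29/51 = 28*(-35) + 29*(1/51) = -980 + 29/51 = -49951/51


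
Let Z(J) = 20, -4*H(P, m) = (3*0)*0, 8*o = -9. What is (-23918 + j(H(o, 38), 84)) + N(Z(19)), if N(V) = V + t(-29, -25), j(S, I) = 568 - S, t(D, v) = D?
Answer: -23359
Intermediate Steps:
o = -9/8 (o = (1/8)*(-9) = -9/8 ≈ -1.1250)
H(P, m) = 0 (H(P, m) = -3*0*0/4 = -0*0 = -1/4*0 = 0)
N(V) = -29 + V (N(V) = V - 29 = -29 + V)
(-23918 + j(H(o, 38), 84)) + N(Z(19)) = (-23918 + (568 - 1*0)) + (-29 + 20) = (-23918 + (568 + 0)) - 9 = (-23918 + 568) - 9 = -23350 - 9 = -23359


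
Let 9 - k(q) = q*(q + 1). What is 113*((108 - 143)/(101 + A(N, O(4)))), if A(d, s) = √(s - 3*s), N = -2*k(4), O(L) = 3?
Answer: -399455/10207 + 3955*I*√6/10207 ≈ -39.135 + 0.94913*I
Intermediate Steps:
k(q) = 9 - q*(1 + q) (k(q) = 9 - q*(q + 1) = 9 - q*(1 + q))
N = 22 (N = -2*(9 - 1*4 - 1*4²) = -2*(9 - 4 - 1*16) = -2*(9 - 4 - 16) = -2*(-11) = 22)
A(d, s) = √2*√(-s) (A(d, s) = √(-2*s) = √2*√(-s))
113*((108 - 143)/(101 + A(N, O(4)))) = 113*((108 - 143)/(101 + √2*√(-1*3))) = 113*(-35/(101 + √2*√(-3))) = 113*(-35/(101 + √2*(I*√3))) = 113*(-35/(101 + I*√6)) = -3955/(101 + I*√6)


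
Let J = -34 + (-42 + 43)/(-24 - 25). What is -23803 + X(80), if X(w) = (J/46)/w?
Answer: -4292158627/180320 ≈ -23803.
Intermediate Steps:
J = -1667/49 (J = -34 + 1/(-49) = -34 + 1*(-1/49) = -34 - 1/49 = -1667/49 ≈ -34.020)
X(w) = -1667/(2254*w) (X(w) = (-1667/49/46)/w = (-1667/49*1/46)/w = -1667/(2254*w))
-23803 + X(80) = -23803 - 1667/2254/80 = -23803 - 1667/2254*1/80 = -23803 - 1667/180320 = -4292158627/180320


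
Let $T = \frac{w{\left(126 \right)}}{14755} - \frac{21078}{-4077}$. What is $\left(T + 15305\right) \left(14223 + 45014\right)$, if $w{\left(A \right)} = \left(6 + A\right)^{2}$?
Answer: $\frac{6062391520392109}{6684015} \approx 9.07 \cdot 10^{8}$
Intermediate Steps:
$T = \frac{42449282}{6684015}$ ($T = \frac{\left(6 + 126\right)^{2}}{14755} - \frac{21078}{-4077} = 132^{2} \cdot \frac{1}{14755} - - \frac{2342}{453} = 17424 \cdot \frac{1}{14755} + \frac{2342}{453} = \frac{17424}{14755} + \frac{2342}{453} = \frac{42449282}{6684015} \approx 6.3509$)
$\left(T + 15305\right) \left(14223 + 45014\right) = \left(\frac{42449282}{6684015} + 15305\right) \left(14223 + 45014\right) = \frac{102341298857}{6684015} \cdot 59237 = \frac{6062391520392109}{6684015}$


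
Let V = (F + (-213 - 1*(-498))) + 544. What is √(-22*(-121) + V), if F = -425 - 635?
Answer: √2431 ≈ 49.305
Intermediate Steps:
F = -1060
V = -231 (V = (-1060 + (-213 - 1*(-498))) + 544 = (-1060 + (-213 + 498)) + 544 = (-1060 + 285) + 544 = -775 + 544 = -231)
√(-22*(-121) + V) = √(-22*(-121) - 231) = √(2662 - 231) = √2431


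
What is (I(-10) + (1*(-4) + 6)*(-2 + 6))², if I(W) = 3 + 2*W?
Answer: 81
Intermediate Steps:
(I(-10) + (1*(-4) + 6)*(-2 + 6))² = ((3 + 2*(-10)) + (1*(-4) + 6)*(-2 + 6))² = ((3 - 20) + (-4 + 6)*4)² = (-17 + 2*4)² = (-17 + 8)² = (-9)² = 81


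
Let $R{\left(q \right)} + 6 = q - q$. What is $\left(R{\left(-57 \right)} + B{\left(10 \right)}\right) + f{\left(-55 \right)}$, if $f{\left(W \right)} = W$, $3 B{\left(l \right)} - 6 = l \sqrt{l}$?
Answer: $-59 + \frac{10 \sqrt{10}}{3} \approx -48.459$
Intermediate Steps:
$B{\left(l \right)} = 2 + \frac{l^{\frac{3}{2}}}{3}$ ($B{\left(l \right)} = 2 + \frac{l \sqrt{l}}{3} = 2 + \frac{l^{\frac{3}{2}}}{3}$)
$R{\left(q \right)} = -6$ ($R{\left(q \right)} = -6 + \left(q - q\right) = -6 + 0 = -6$)
$\left(R{\left(-57 \right)} + B{\left(10 \right)}\right) + f{\left(-55 \right)} = \left(-6 + \left(2 + \frac{10^{\frac{3}{2}}}{3}\right)\right) - 55 = \left(-6 + \left(2 + \frac{10 \sqrt{10}}{3}\right)\right) - 55 = \left(-4 + \frac{10 \sqrt{10}}{3}\right) - 55 = -59 + \frac{10 \sqrt{10}}{3}$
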